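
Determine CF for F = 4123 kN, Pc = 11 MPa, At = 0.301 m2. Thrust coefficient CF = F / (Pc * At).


CF = 4123000 / (11e6 * 0.301) = 1.25

1.25


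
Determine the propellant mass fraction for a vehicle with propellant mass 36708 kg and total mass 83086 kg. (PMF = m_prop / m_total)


PMF = 36708 / 83086 = 0.442

0.442


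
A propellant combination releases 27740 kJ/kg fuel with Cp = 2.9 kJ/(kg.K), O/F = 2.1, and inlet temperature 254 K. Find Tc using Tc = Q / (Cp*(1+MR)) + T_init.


Tc = 27740 / (2.9 * (1 + 2.1)) + 254 = 3340 K

3340 K


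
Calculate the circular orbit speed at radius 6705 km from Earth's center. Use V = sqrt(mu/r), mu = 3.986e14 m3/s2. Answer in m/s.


V = sqrt(3.986e14 / 6705000) = 7710 m/s

7710 m/s


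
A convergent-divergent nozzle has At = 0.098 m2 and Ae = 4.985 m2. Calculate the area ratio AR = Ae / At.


AR = 4.985 / 0.098 = 50.9

50.9


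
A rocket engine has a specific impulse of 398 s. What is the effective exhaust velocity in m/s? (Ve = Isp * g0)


Ve = Isp * g0 = 398 * 9.81 = 3904.4 m/s

3904.4 m/s


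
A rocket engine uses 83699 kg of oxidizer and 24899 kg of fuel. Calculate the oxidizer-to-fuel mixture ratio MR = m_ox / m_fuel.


MR = 83699 / 24899 = 3.36

3.36


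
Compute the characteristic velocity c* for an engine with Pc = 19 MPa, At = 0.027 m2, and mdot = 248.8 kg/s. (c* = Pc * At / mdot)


c* = 19e6 * 0.027 / 248.8 = 2062 m/s

2062 m/s


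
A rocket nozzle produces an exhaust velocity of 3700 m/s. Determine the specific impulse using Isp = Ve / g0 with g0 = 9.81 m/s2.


Isp = Ve / g0 = 3700 / 9.81 = 377.2 s

377.2 s


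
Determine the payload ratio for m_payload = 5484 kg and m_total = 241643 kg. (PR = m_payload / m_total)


PR = 5484 / 241643 = 0.0227

0.0227


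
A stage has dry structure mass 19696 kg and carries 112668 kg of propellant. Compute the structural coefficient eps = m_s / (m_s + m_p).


eps = 19696 / (19696 + 112668) = 0.1488

0.1488


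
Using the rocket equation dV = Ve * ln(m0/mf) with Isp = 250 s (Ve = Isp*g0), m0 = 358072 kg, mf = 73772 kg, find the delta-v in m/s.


Ve = 250 * 9.81 = 2452.5 m/s
dV = 2452.5 * ln(358072/73772) = 3874 m/s

3874 m/s


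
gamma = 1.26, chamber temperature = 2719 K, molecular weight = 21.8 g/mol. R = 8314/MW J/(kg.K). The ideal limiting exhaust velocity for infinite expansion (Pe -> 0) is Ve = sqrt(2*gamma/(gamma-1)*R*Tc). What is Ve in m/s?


R = 8314 / 21.8 = 381.38 J/(kg.K)
Ve = sqrt(2 * 1.26 / (1.26 - 1) * 381.38 * 2719) = 3170 m/s

3170 m/s


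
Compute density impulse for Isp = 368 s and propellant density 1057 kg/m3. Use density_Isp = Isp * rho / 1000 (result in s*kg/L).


rho*Isp = 368 * 1057 / 1000 = 389 s*kg/L

389 s*kg/L


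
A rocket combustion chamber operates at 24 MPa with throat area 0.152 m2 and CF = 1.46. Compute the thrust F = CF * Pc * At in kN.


F = 1.46 * 24e6 * 0.152 = 5.3261e+06 N = 5326.1 kN

5326.1 kN


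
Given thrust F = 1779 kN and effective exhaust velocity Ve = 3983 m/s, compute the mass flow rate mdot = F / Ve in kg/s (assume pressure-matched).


mdot = F / Ve = 1779000 / 3983 = 446.6 kg/s

446.6 kg/s


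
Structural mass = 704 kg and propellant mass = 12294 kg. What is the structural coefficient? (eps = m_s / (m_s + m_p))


eps = 704 / (704 + 12294) = 0.0542

0.0542


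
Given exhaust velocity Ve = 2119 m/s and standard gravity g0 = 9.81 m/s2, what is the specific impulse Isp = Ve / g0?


Isp = Ve / g0 = 2119 / 9.81 = 216.0 s

216.0 s


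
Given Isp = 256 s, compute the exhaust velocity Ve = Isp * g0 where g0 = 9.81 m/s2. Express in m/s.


Ve = Isp * g0 = 256 * 9.81 = 2511.4 m/s

2511.4 m/s


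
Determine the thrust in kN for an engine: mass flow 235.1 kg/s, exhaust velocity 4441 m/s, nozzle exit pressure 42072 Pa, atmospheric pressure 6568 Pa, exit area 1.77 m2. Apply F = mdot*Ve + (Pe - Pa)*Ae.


F = 235.1 * 4441 + (42072 - 6568) * 1.77 = 1.1069e+06 N = 1106.9 kN

1106.9 kN


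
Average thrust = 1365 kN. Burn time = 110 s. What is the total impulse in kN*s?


It = 1365 * 110 = 150150 kN*s

150150 kN*s


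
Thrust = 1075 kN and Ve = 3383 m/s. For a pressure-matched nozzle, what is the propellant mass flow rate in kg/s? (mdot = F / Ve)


mdot = F / Ve = 1075000 / 3383 = 317.8 kg/s

317.8 kg/s


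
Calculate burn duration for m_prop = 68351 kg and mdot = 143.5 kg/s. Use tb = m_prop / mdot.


tb = 68351 / 143.5 = 476.3 s

476.3 s


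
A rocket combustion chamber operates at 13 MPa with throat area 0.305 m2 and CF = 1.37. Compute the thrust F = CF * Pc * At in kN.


F = 1.37 * 13e6 * 0.305 = 5.4321e+06 N = 5432.1 kN

5432.1 kN


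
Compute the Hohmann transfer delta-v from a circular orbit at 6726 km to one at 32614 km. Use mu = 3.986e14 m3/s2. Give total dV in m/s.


V1 = sqrt(mu/r1) = 7698.22 m/s
dV1 = V1*(sqrt(2*r2/(r1+r2)) - 1) = 2214.44 m/s
V2 = sqrt(mu/r2) = 3495.96 m/s
dV2 = V2*(1 - sqrt(2*r1/(r1+r2))) = 1451.67 m/s
Total dV = 3666 m/s

3666 m/s


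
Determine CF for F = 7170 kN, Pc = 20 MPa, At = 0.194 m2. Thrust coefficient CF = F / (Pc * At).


CF = 7170000 / (20e6 * 0.194) = 1.85

1.85


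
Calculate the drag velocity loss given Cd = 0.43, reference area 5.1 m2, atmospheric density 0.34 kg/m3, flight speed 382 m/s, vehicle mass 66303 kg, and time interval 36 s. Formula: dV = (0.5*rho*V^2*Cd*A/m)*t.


D = 0.5 * 0.34 * 382^2 * 0.43 * 5.1 = 54401.93 N
a = 54401.93 / 66303 = 0.8205 m/s2
dV = 0.8205 * 36 = 29.5 m/s

29.5 m/s


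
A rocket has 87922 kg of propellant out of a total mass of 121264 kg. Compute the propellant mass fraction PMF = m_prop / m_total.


PMF = 87922 / 121264 = 0.725

0.725


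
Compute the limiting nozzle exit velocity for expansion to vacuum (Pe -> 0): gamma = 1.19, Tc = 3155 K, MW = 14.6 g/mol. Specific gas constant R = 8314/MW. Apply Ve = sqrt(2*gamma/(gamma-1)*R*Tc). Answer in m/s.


R = 8314 / 14.6 = 569.45 J/(kg.K)
Ve = sqrt(2 * 1.19 / (1.19 - 1) * 569.45 * 3155) = 4744 m/s

4744 m/s


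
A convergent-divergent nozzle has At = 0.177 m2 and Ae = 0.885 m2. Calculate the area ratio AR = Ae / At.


AR = 0.885 / 0.177 = 5.0

5.0


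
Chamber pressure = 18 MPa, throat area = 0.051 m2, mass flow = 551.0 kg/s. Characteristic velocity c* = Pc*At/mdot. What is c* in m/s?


c* = 18e6 * 0.051 / 551.0 = 1666 m/s

1666 m/s


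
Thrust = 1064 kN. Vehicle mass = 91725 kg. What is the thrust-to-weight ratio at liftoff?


TWR = 1064000 / (91725 * 9.81) = 1.18

1.18


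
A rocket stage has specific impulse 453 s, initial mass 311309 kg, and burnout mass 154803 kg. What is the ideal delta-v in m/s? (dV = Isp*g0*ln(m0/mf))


Ve = 453 * 9.81 = 4443.93 m/s
dV = 4443.93 * ln(311309/154803) = 3105 m/s

3105 m/s


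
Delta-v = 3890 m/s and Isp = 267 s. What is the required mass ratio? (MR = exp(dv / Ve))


Ve = 267 * 9.81 = 2619.27 m/s
MR = exp(3890 / 2619.27) = 4.416

4.416


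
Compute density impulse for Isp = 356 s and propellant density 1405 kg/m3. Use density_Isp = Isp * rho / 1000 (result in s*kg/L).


rho*Isp = 356 * 1405 / 1000 = 500 s*kg/L

500 s*kg/L


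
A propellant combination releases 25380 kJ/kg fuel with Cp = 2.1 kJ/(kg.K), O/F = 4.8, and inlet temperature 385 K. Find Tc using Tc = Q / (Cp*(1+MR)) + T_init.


Tc = 25380 / (2.1 * (1 + 4.8)) + 385 = 2469 K

2469 K


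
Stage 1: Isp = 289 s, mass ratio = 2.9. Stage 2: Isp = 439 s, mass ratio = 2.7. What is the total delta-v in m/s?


dV1 = 289 * 9.81 * ln(2.9) = 3018.6 m/s
dV2 = 439 * 9.81 * ln(2.7) = 4277.5 m/s
Total dV = 3018.6 + 4277.5 = 7296.1 m/s ~ 7296 m/s

7296 m/s


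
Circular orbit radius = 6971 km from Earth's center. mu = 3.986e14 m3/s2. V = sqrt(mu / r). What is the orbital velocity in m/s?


V = sqrt(3.986e14 / 6971000) = 7562 m/s

7562 m/s


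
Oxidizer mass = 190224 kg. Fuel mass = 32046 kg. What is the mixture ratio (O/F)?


MR = 190224 / 32046 = 5.94

5.94


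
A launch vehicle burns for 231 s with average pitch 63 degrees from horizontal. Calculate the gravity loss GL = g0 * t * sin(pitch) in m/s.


GL = 9.81 * 231 * sin(63 deg) = 2019 m/s

2019 m/s


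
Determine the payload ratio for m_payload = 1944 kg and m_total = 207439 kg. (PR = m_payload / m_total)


PR = 1944 / 207439 = 0.0094

0.0094


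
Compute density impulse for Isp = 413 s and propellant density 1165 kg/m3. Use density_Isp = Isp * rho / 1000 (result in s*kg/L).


rho*Isp = 413 * 1165 / 1000 = 481 s*kg/L

481 s*kg/L


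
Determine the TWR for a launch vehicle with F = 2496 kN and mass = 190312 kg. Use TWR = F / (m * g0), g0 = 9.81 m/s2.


TWR = 2496000 / (190312 * 9.81) = 1.34

1.34


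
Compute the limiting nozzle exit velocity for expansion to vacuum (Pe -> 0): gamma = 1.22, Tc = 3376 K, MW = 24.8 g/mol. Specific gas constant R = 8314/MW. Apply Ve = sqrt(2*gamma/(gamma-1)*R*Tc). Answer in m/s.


R = 8314 / 24.8 = 335.24 J/(kg.K)
Ve = sqrt(2 * 1.22 / (1.22 - 1) * 335.24 * 3376) = 3543 m/s

3543 m/s


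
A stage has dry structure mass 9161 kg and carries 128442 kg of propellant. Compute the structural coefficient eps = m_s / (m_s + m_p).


eps = 9161 / (9161 + 128442) = 0.0666

0.0666


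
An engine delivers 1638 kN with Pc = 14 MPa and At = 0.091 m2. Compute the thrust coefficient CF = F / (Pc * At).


CF = 1638000 / (14e6 * 0.091) = 1.29

1.29


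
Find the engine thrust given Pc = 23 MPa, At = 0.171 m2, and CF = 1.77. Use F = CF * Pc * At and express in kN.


F = 1.77 * 23e6 * 0.171 = 6.9614e+06 N = 6961.4 kN

6961.4 kN


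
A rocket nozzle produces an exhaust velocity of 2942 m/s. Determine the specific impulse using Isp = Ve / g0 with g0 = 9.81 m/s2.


Isp = Ve / g0 = 2942 / 9.81 = 299.9 s

299.9 s


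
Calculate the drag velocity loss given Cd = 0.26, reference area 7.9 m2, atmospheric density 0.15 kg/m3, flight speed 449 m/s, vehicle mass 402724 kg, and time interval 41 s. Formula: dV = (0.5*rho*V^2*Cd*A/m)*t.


D = 0.5 * 0.15 * 449^2 * 0.26 * 7.9 = 31056.63 N
a = 31056.63 / 402724 = 0.0771 m/s2
dV = 0.0771 * 41 = 3.2 m/s

3.2 m/s


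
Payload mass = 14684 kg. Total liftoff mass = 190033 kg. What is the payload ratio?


PR = 14684 / 190033 = 0.0773

0.0773


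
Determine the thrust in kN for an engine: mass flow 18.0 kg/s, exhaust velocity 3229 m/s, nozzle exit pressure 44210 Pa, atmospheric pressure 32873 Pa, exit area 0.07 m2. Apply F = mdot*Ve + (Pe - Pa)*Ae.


F = 18.0 * 3229 + (44210 - 32873) * 0.07 = 58916.0 N = 58.9 kN

58.9 kN


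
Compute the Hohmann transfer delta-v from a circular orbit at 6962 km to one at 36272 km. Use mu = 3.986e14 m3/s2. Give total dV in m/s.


V1 = sqrt(mu/r1) = 7566.62 m/s
dV1 = V1*(sqrt(2*r2/(r1+r2)) - 1) = 2234.82 m/s
V2 = sqrt(mu/r2) = 3315.0 m/s
dV2 = V2*(1 - sqrt(2*r1/(r1+r2))) = 1433.72 m/s
Total dV = 3669 m/s

3669 m/s


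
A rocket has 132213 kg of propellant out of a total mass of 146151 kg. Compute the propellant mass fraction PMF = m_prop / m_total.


PMF = 132213 / 146151 = 0.905

0.905


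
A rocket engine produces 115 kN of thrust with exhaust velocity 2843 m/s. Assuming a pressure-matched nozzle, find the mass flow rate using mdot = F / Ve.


mdot = F / Ve = 115000 / 2843 = 40.5 kg/s

40.5 kg/s


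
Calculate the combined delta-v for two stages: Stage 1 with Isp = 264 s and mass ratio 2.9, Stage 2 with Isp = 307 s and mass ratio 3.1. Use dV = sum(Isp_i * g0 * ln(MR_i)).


dV1 = 264 * 9.81 * ln(2.9) = 2757.4 m/s
dV2 = 307 * 9.81 * ln(3.1) = 3407.4 m/s
Total dV = 2757.4 + 3407.4 = 6164.8 m/s ~ 6165 m/s

6165 m/s


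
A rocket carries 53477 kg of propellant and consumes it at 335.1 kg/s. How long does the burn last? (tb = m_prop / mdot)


tb = 53477 / 335.1 = 159.6 s

159.6 s


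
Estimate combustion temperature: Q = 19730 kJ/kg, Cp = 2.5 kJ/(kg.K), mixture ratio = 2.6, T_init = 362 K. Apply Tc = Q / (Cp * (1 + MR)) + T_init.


Tc = 19730 / (2.5 * (1 + 2.6)) + 362 = 2554 K

2554 K


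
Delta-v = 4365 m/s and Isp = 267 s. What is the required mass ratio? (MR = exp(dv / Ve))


Ve = 267 * 9.81 = 2619.27 m/s
MR = exp(4365 / 2619.27) = 5.294

5.294


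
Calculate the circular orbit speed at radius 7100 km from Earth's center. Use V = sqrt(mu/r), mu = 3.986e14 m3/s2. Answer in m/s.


V = sqrt(3.986e14 / 7100000) = 7493 m/s

7493 m/s


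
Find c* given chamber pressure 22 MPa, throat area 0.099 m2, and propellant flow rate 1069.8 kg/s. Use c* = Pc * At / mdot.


c* = 22e6 * 0.099 / 1069.8 = 2036 m/s

2036 m/s


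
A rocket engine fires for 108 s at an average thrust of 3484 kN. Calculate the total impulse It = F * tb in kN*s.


It = 3484 * 108 = 376272 kN*s

376272 kN*s


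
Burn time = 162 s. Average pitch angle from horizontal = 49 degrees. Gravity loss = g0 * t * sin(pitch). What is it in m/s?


GL = 9.81 * 162 * sin(49 deg) = 1199 m/s

1199 m/s


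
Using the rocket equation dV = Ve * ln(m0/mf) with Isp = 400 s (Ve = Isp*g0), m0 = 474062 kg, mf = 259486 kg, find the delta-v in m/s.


Ve = 400 * 9.81 = 3924.0 m/s
dV = 3924.0 * ln(474062/259486) = 2365 m/s

2365 m/s


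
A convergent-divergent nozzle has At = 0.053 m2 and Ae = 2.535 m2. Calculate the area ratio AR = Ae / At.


AR = 2.535 / 0.053 = 47.8

47.8


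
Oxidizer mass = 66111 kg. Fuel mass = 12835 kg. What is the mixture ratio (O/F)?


MR = 66111 / 12835 = 5.15

5.15


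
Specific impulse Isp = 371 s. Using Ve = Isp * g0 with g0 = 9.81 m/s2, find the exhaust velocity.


Ve = Isp * g0 = 371 * 9.81 = 3639.5 m/s

3639.5 m/s


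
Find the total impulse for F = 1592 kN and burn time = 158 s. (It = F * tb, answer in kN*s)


It = 1592 * 158 = 251536 kN*s

251536 kN*s


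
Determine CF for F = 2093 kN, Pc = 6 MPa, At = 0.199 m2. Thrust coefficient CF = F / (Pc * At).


CF = 2093000 / (6e6 * 0.199) = 1.75

1.75


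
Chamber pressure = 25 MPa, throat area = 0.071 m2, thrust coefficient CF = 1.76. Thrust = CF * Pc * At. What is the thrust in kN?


F = 1.76 * 25e6 * 0.071 = 3.1240e+06 N = 3124.0 kN

3124.0 kN


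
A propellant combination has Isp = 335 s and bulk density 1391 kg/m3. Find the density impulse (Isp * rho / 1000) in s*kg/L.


rho*Isp = 335 * 1391 / 1000 = 466 s*kg/L

466 s*kg/L


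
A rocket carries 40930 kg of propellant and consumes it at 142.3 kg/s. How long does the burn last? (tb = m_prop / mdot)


tb = 40930 / 142.3 = 287.6 s

287.6 s


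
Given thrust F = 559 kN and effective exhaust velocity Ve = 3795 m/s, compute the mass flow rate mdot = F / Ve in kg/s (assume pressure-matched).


mdot = F / Ve = 559000 / 3795 = 147.3 kg/s

147.3 kg/s


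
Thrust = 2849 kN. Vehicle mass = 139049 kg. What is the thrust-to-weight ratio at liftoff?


TWR = 2849000 / (139049 * 9.81) = 2.09

2.09


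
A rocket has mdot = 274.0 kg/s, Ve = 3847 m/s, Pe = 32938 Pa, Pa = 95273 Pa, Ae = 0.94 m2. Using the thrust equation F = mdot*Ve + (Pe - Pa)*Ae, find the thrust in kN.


F = 274.0 * 3847 + (32938 - 95273) * 0.94 = 995483.0 N = 995.5 kN

995.5 kN


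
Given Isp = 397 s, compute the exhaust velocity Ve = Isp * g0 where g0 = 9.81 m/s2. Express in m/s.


Ve = Isp * g0 = 397 * 9.81 = 3894.6 m/s

3894.6 m/s


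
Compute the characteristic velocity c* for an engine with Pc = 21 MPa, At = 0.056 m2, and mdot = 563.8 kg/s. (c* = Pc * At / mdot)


c* = 21e6 * 0.056 / 563.8 = 2086 m/s

2086 m/s


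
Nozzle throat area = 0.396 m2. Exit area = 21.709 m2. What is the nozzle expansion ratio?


AR = 21.709 / 0.396 = 54.8

54.8


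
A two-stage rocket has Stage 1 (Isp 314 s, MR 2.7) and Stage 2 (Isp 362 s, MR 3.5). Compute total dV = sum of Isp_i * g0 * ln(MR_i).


dV1 = 314 * 9.81 * ln(2.7) = 3059.6 m/s
dV2 = 362 * 9.81 * ln(3.5) = 4448.8 m/s
Total dV = 3059.6 + 4448.8 = 7508.4 m/s ~ 7508 m/s

7508 m/s


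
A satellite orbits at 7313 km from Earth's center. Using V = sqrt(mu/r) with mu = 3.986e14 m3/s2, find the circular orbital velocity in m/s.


V = sqrt(3.986e14 / 7313000) = 7383 m/s

7383 m/s


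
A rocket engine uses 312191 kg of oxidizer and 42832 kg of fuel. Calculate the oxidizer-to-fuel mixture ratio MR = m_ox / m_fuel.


MR = 312191 / 42832 = 7.29

7.29


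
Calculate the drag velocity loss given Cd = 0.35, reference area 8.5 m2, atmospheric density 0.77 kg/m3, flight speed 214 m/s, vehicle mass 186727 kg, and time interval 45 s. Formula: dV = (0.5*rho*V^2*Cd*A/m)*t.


D = 0.5 * 0.77 * 214^2 * 0.35 * 8.5 = 52453.59 N
a = 52453.59 / 186727 = 0.2809 m/s2
dV = 0.2809 * 45 = 12.6 m/s

12.6 m/s


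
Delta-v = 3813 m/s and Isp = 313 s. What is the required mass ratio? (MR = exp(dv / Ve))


Ve = 313 * 9.81 = 3070.53 m/s
MR = exp(3813 / 3070.53) = 3.462

3.462


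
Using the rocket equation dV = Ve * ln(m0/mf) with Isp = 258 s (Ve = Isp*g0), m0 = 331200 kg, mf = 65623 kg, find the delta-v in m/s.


Ve = 258 * 9.81 = 2530.98 m/s
dV = 2530.98 * ln(331200/65623) = 4097 m/s

4097 m/s


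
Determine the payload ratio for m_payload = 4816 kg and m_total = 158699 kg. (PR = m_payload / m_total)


PR = 4816 / 158699 = 0.0303

0.0303


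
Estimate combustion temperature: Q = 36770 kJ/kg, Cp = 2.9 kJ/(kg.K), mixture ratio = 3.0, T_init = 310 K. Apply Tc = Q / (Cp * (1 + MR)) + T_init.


Tc = 36770 / (2.9 * (1 + 3.0)) + 310 = 3480 K

3480 K


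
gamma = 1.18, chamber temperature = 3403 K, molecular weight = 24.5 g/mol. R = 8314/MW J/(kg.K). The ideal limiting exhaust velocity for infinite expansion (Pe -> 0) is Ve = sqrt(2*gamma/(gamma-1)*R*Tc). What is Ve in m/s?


R = 8314 / 24.5 = 339.35 J/(kg.K)
Ve = sqrt(2 * 1.18 / (1.18 - 1) * 339.35 * 3403) = 3891 m/s

3891 m/s


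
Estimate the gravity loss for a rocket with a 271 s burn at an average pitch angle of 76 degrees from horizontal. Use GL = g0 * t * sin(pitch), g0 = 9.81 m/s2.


GL = 9.81 * 271 * sin(76 deg) = 2580 m/s

2580 m/s


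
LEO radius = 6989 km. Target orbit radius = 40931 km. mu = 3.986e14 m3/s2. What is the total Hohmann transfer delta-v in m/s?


V1 = sqrt(mu/r1) = 7551.99 m/s
dV1 = V1*(sqrt(2*r2/(r1+r2)) - 1) = 2318.62 m/s
V2 = sqrt(mu/r2) = 3120.63 m/s
dV2 = V2*(1 - sqrt(2*r1/(r1+r2))) = 1435.22 m/s
Total dV = 3754 m/s

3754 m/s


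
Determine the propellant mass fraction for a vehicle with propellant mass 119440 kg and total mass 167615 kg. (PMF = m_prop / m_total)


PMF = 119440 / 167615 = 0.713

0.713


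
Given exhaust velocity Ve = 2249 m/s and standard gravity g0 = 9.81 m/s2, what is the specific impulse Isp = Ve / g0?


Isp = Ve / g0 = 2249 / 9.81 = 229.3 s

229.3 s


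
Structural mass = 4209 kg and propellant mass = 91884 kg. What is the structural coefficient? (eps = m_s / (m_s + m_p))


eps = 4209 / (4209 + 91884) = 0.0438

0.0438


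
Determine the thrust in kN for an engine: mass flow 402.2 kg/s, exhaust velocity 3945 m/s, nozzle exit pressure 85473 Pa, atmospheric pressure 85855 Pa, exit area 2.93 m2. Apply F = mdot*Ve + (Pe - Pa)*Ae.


F = 402.2 * 3945 + (85473 - 85855) * 2.93 = 1.5856e+06 N = 1585.6 kN

1585.6 kN


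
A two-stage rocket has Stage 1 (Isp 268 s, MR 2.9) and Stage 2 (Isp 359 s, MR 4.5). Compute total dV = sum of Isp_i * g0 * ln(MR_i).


dV1 = 268 * 9.81 * ln(2.9) = 2799.2 m/s
dV2 = 359 * 9.81 * ln(4.5) = 5297.0 m/s
Total dV = 2799.2 + 5297.0 = 8096.2 m/s ~ 8096 m/s

8096 m/s


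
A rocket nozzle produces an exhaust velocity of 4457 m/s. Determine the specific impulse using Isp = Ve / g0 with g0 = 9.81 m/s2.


Isp = Ve / g0 = 4457 / 9.81 = 454.3 s

454.3 s


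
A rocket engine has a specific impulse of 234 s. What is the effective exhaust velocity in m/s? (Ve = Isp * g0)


Ve = Isp * g0 = 234 * 9.81 = 2295.5 m/s

2295.5 m/s


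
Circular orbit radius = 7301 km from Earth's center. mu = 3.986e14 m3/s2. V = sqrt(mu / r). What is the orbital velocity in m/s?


V = sqrt(3.986e14 / 7301000) = 7389 m/s

7389 m/s


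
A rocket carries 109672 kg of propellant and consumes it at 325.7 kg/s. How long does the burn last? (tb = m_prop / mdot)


tb = 109672 / 325.7 = 336.7 s

336.7 s


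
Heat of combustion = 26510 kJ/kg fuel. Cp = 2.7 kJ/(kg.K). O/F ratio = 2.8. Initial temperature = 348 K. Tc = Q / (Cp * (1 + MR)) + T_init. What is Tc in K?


Tc = 26510 / (2.7 * (1 + 2.8)) + 348 = 2932 K

2932 K


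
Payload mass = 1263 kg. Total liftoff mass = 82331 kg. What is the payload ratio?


PR = 1263 / 82331 = 0.0153

0.0153


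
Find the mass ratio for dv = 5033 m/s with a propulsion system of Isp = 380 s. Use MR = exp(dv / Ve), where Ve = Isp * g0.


Ve = 380 * 9.81 = 3727.8 m/s
MR = exp(5033 / 3727.8) = 3.858

3.858


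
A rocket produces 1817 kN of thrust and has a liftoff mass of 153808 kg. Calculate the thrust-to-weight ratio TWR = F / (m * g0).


TWR = 1817000 / (153808 * 9.81) = 1.2

1.2


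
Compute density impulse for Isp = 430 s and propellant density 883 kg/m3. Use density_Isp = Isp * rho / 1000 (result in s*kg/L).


rho*Isp = 430 * 883 / 1000 = 380 s*kg/L

380 s*kg/L


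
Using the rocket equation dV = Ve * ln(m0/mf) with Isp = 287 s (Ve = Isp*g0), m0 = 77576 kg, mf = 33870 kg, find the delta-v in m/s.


Ve = 287 * 9.81 = 2815.47 m/s
dV = 2815.47 * ln(77576/33870) = 2333 m/s

2333 m/s


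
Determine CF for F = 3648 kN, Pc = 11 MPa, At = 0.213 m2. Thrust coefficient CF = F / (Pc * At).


CF = 3648000 / (11e6 * 0.213) = 1.56

1.56


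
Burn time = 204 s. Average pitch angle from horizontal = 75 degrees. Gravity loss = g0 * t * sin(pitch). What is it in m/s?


GL = 9.81 * 204 * sin(75 deg) = 1933 m/s

1933 m/s


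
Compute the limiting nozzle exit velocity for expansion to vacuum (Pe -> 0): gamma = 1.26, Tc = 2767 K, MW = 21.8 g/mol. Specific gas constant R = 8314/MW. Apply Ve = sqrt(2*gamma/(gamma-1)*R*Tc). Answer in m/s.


R = 8314 / 21.8 = 381.38 J/(kg.K)
Ve = sqrt(2 * 1.26 / (1.26 - 1) * 381.38 * 2767) = 3198 m/s

3198 m/s


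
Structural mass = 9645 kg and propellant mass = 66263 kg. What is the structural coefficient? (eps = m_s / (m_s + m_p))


eps = 9645 / (9645 + 66263) = 0.1271

0.1271


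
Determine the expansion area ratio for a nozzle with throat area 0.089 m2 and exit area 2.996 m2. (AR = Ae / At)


AR = 2.996 / 0.089 = 33.7

33.7


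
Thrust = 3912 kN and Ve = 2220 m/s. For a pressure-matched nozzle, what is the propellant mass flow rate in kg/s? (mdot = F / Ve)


mdot = F / Ve = 3912000 / 2220 = 1762.2 kg/s

1762.2 kg/s


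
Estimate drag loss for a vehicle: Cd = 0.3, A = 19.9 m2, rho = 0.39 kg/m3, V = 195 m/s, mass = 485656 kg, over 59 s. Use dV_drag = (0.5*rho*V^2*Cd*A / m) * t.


D = 0.5 * 0.39 * 195^2 * 0.3 * 19.9 = 44266.8 N
a = 44266.8 / 485656 = 0.0911 m/s2
dV = 0.0911 * 59 = 5.4 m/s

5.4 m/s


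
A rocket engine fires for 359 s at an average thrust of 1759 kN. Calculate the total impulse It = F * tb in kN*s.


It = 1759 * 359 = 631481 kN*s

631481 kN*s


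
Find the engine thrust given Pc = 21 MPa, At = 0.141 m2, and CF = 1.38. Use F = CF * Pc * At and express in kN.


F = 1.38 * 21e6 * 0.141 = 4.0862e+06 N = 4086.2 kN

4086.2 kN


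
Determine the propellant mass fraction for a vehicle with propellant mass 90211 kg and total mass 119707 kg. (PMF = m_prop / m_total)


PMF = 90211 / 119707 = 0.754

0.754


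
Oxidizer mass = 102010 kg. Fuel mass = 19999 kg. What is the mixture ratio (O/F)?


MR = 102010 / 19999 = 5.1

5.1


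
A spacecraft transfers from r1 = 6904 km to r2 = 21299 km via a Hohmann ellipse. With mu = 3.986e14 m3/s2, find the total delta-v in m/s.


V1 = sqrt(mu/r1) = 7598.33 m/s
dV1 = V1*(sqrt(2*r2/(r1+r2)) - 1) = 1739.91 m/s
V2 = sqrt(mu/r2) = 4326.03 m/s
dV2 = V2*(1 - sqrt(2*r1/(r1+r2))) = 1299.06 m/s
Total dV = 3039 m/s

3039 m/s


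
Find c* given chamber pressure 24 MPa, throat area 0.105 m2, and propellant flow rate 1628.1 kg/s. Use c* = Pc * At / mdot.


c* = 24e6 * 0.105 / 1628.1 = 1548 m/s

1548 m/s


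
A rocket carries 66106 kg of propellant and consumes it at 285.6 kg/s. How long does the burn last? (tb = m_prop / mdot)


tb = 66106 / 285.6 = 231.5 s

231.5 s


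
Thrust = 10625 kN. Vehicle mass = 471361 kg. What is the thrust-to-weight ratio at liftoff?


TWR = 10625000 / (471361 * 9.81) = 2.3

2.3


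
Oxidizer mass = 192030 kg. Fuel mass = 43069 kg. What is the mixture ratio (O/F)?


MR = 192030 / 43069 = 4.46

4.46


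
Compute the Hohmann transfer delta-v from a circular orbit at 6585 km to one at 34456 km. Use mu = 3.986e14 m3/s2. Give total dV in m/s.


V1 = sqrt(mu/r1) = 7780.2 m/s
dV1 = V1*(sqrt(2*r2/(r1+r2)) - 1) = 2301.39 m/s
V2 = sqrt(mu/r2) = 3401.23 m/s
dV2 = V2*(1 - sqrt(2*r1/(r1+r2))) = 1474.5 m/s
Total dV = 3776 m/s

3776 m/s


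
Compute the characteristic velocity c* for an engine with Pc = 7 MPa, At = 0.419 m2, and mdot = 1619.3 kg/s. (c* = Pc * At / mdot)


c* = 7e6 * 0.419 / 1619.3 = 1811 m/s

1811 m/s


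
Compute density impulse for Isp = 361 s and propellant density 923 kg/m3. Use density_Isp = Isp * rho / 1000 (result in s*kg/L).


rho*Isp = 361 * 923 / 1000 = 333 s*kg/L

333 s*kg/L


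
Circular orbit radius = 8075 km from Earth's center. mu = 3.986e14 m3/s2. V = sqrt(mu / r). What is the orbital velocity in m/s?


V = sqrt(3.986e14 / 8075000) = 7026 m/s

7026 m/s


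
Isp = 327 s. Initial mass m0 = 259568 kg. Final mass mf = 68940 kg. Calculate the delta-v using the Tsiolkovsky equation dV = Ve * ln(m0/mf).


Ve = 327 * 9.81 = 3207.87 m/s
dV = 3207.87 * ln(259568/68940) = 4253 m/s

4253 m/s


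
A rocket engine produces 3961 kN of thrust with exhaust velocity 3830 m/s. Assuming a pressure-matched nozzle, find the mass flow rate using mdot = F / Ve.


mdot = F / Ve = 3961000 / 3830 = 1034.2 kg/s

1034.2 kg/s


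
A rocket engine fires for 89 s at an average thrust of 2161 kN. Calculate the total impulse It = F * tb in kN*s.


It = 2161 * 89 = 192329 kN*s

192329 kN*s


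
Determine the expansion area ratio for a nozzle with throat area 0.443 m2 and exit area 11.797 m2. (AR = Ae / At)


AR = 11.797 / 0.443 = 26.6

26.6


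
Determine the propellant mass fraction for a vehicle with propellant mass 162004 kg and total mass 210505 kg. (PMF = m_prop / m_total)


PMF = 162004 / 210505 = 0.77

0.77


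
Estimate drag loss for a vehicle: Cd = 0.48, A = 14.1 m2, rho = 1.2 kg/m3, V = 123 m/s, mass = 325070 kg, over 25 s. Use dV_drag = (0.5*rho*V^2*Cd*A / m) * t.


D = 0.5 * 1.2 * 123^2 * 0.48 * 14.1 = 61435.84 N
a = 61435.84 / 325070 = 0.189 m/s2
dV = 0.189 * 25 = 4.7 m/s

4.7 m/s


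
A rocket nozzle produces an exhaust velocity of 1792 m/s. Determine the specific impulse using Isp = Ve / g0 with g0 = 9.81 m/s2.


Isp = Ve / g0 = 1792 / 9.81 = 182.7 s

182.7 s


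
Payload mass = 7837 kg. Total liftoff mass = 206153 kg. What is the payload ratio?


PR = 7837 / 206153 = 0.038

0.038


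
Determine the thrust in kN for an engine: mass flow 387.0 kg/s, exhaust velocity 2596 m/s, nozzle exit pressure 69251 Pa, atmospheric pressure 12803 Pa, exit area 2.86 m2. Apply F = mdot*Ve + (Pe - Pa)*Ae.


F = 387.0 * 2596 + (69251 - 12803) * 2.86 = 1.1661e+06 N = 1166.1 kN

1166.1 kN


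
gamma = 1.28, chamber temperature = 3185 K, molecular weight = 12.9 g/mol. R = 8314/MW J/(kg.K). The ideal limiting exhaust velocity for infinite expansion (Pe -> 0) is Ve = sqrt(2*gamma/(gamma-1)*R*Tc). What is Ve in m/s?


R = 8314 / 12.9 = 644.5 J/(kg.K)
Ve = sqrt(2 * 1.28 / (1.28 - 1) * 644.5 * 3185) = 4332 m/s

4332 m/s


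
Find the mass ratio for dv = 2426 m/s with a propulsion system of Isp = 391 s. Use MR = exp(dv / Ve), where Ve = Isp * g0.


Ve = 391 * 9.81 = 3835.71 m/s
MR = exp(2426 / 3835.71) = 1.882

1.882


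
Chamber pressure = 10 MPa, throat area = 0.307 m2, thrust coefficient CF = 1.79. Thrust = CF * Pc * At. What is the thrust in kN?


F = 1.79 * 10e6 * 0.307 = 5.4953e+06 N = 5495.3 kN

5495.3 kN


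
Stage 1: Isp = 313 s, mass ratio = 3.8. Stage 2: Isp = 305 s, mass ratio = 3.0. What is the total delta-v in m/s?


dV1 = 313 * 9.81 * ln(3.8) = 4099.2 m/s
dV2 = 305 * 9.81 * ln(3.0) = 3287.1 m/s
Total dV = 4099.2 + 3287.1 = 7386.3 m/s ~ 7386 m/s

7386 m/s


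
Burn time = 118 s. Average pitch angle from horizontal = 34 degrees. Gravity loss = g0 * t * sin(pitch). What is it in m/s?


GL = 9.81 * 118 * sin(34 deg) = 647 m/s

647 m/s


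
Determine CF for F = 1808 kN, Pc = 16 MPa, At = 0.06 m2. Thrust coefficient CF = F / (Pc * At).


CF = 1808000 / (16e6 * 0.06) = 1.88

1.88


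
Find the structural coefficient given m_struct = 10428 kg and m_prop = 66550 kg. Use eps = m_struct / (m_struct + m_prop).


eps = 10428 / (10428 + 66550) = 0.1355

0.1355


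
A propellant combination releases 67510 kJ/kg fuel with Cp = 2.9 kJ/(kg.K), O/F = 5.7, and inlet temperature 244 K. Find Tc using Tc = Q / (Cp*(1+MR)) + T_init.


Tc = 67510 / (2.9 * (1 + 5.7)) + 244 = 3719 K

3719 K


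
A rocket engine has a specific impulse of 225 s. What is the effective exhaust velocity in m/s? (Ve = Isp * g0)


Ve = Isp * g0 = 225 * 9.81 = 2207.2 m/s

2207.2 m/s


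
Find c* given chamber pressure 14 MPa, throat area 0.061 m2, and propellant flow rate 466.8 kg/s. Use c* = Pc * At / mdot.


c* = 14e6 * 0.061 / 466.8 = 1829 m/s

1829 m/s


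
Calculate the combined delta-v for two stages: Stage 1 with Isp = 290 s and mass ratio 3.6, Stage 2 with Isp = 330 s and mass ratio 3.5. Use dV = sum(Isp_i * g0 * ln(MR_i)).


dV1 = 290 * 9.81 * ln(3.6) = 3644.1 m/s
dV2 = 330 * 9.81 * ln(3.5) = 4055.6 m/s
Total dV = 3644.1 + 4055.6 = 7699.7 m/s ~ 7700 m/s

7700 m/s


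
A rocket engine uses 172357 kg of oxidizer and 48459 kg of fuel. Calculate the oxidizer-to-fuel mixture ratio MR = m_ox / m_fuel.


MR = 172357 / 48459 = 3.56

3.56


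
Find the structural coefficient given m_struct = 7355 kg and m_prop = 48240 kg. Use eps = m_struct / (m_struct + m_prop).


eps = 7355 / (7355 + 48240) = 0.1323

0.1323


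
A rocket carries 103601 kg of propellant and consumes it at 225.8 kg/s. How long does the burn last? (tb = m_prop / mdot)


tb = 103601 / 225.8 = 458.8 s

458.8 s


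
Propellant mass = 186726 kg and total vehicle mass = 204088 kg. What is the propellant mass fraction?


PMF = 186726 / 204088 = 0.915

0.915


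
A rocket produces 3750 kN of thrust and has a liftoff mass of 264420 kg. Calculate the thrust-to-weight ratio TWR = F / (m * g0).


TWR = 3750000 / (264420 * 9.81) = 1.45

1.45


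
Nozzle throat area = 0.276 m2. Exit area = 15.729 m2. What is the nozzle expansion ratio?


AR = 15.729 / 0.276 = 57.0

57.0


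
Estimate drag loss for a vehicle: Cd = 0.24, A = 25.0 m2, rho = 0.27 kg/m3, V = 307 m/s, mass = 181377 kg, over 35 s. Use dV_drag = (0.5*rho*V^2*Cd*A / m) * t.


D = 0.5 * 0.27 * 307^2 * 0.24 * 25.0 = 76341.69 N
a = 76341.69 / 181377 = 0.4209 m/s2
dV = 0.4209 * 35 = 14.7 m/s

14.7 m/s


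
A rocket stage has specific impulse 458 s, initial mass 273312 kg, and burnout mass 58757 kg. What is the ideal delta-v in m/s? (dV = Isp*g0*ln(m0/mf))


Ve = 458 * 9.81 = 4492.98 m/s
dV = 4492.98 * ln(273312/58757) = 6907 m/s

6907 m/s


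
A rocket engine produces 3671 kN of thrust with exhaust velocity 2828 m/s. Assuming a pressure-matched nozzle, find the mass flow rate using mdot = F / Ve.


mdot = F / Ve = 3671000 / 2828 = 1298.1 kg/s

1298.1 kg/s


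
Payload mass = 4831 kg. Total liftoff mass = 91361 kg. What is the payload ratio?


PR = 4831 / 91361 = 0.0529

0.0529


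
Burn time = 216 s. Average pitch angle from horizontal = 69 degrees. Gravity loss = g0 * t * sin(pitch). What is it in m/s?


GL = 9.81 * 216 * sin(69 deg) = 1978 m/s

1978 m/s


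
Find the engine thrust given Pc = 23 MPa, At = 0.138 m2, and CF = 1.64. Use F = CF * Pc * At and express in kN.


F = 1.64 * 23e6 * 0.138 = 5.2054e+06 N = 5205.4 kN

5205.4 kN


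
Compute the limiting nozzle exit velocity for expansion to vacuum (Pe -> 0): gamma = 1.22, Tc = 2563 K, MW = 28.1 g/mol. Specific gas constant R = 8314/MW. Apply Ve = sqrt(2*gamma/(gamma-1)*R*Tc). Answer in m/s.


R = 8314 / 28.1 = 295.87 J/(kg.K)
Ve = sqrt(2 * 1.22 / (1.22 - 1) * 295.87 * 2563) = 2900 m/s

2900 m/s


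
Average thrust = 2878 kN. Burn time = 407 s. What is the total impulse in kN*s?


It = 2878 * 407 = 1171346 kN*s

1171346 kN*s


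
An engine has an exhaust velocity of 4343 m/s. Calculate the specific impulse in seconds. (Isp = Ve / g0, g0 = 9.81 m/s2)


Isp = Ve / g0 = 4343 / 9.81 = 442.7 s

442.7 s


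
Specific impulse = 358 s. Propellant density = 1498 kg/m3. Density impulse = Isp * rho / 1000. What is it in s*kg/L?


rho*Isp = 358 * 1498 / 1000 = 536 s*kg/L

536 s*kg/L


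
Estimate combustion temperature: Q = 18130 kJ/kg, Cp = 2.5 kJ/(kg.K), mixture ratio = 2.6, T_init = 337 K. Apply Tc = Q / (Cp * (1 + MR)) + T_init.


Tc = 18130 / (2.5 * (1 + 2.6)) + 337 = 2351 K

2351 K


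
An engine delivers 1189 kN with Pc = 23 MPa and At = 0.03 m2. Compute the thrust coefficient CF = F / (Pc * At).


CF = 1189000 / (23e6 * 0.03) = 1.72

1.72


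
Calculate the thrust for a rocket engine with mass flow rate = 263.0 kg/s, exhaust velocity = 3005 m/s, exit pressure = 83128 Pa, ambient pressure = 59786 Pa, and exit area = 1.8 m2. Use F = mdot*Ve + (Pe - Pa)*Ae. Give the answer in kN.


F = 263.0 * 3005 + (83128 - 59786) * 1.8 = 832331.0 N = 832.3 kN

832.3 kN


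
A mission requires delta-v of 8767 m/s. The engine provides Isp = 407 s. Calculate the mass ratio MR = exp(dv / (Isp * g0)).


Ve = 407 * 9.81 = 3992.67 m/s
MR = exp(8767 / 3992.67) = 8.987

8.987


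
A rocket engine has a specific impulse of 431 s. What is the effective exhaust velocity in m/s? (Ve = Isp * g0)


Ve = Isp * g0 = 431 * 9.81 = 4228.1 m/s

4228.1 m/s


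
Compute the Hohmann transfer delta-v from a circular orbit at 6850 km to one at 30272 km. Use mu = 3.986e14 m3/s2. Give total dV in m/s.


V1 = sqrt(mu/r1) = 7628.22 m/s
dV1 = V1*(sqrt(2*r2/(r1+r2)) - 1) = 2113.67 m/s
V2 = sqrt(mu/r2) = 3628.68 m/s
dV2 = V2*(1 - sqrt(2*r1/(r1+r2))) = 1424.26 m/s
Total dV = 3538 m/s

3538 m/s


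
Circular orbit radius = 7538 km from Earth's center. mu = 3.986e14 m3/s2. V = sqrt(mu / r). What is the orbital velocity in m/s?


V = sqrt(3.986e14 / 7538000) = 7272 m/s

7272 m/s


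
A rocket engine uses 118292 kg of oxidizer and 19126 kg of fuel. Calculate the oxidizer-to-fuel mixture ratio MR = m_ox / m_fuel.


MR = 118292 / 19126 = 6.18

6.18


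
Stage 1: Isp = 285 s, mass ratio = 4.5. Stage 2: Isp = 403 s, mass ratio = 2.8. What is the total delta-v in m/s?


dV1 = 285 * 9.81 * ln(4.5) = 4205.2 m/s
dV2 = 403 * 9.81 * ln(2.8) = 4070.5 m/s
Total dV = 4205.2 + 4070.5 = 8275.7 m/s ~ 8276 m/s

8276 m/s


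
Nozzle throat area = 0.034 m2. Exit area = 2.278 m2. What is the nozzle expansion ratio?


AR = 2.278 / 0.034 = 67.0

67.0


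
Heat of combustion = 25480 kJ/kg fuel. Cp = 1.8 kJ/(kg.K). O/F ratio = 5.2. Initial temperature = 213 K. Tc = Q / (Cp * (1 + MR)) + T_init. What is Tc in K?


Tc = 25480 / (1.8 * (1 + 5.2)) + 213 = 2496 K

2496 K


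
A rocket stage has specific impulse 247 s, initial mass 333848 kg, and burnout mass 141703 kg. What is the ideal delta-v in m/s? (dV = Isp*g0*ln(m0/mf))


Ve = 247 * 9.81 = 2423.07 m/s
dV = 2423.07 * ln(333848/141703) = 2076 m/s

2076 m/s


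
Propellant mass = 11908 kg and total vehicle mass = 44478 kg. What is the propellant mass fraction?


PMF = 11908 / 44478 = 0.268

0.268


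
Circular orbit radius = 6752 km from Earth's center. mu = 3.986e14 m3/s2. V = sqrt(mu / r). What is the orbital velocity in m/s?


V = sqrt(3.986e14 / 6752000) = 7683 m/s

7683 m/s


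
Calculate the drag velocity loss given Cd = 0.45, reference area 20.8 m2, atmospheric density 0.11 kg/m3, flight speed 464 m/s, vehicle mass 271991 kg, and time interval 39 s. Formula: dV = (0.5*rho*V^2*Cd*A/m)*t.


D = 0.5 * 0.11 * 464^2 * 0.45 * 20.8 = 110834.38 N
a = 110834.38 / 271991 = 0.4075 m/s2
dV = 0.4075 * 39 = 15.9 m/s

15.9 m/s


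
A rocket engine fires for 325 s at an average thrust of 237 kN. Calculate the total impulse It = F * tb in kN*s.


It = 237 * 325 = 77025 kN*s

77025 kN*s


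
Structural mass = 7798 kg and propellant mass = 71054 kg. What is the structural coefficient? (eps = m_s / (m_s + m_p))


eps = 7798 / (7798 + 71054) = 0.0989

0.0989


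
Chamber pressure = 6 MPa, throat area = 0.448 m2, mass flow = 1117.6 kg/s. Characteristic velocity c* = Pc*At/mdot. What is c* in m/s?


c* = 6e6 * 0.448 / 1117.6 = 2405 m/s

2405 m/s


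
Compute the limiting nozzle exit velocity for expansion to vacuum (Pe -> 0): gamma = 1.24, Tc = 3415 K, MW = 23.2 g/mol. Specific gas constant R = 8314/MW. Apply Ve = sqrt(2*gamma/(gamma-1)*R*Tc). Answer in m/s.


R = 8314 / 23.2 = 358.36 J/(kg.K)
Ve = sqrt(2 * 1.24 / (1.24 - 1) * 358.36 * 3415) = 3556 m/s

3556 m/s


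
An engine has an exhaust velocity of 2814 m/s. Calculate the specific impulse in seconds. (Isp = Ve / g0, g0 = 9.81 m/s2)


Isp = Ve / g0 = 2814 / 9.81 = 286.9 s

286.9 s


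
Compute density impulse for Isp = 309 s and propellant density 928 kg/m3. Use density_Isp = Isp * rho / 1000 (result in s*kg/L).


rho*Isp = 309 * 928 / 1000 = 287 s*kg/L

287 s*kg/L


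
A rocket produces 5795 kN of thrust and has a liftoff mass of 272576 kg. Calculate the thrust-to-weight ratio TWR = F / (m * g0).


TWR = 5795000 / (272576 * 9.81) = 2.17

2.17


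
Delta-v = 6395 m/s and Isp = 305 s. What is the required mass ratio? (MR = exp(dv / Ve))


Ve = 305 * 9.81 = 2992.05 m/s
MR = exp(6395 / 2992.05) = 8.477

8.477


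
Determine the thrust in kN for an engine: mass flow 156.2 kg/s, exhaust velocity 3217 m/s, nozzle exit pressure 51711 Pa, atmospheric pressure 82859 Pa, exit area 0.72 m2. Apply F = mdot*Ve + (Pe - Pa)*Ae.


F = 156.2 * 3217 + (51711 - 82859) * 0.72 = 480069.0 N = 480.1 kN

480.1 kN


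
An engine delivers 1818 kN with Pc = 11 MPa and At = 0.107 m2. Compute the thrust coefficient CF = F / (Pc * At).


CF = 1818000 / (11e6 * 0.107) = 1.54

1.54


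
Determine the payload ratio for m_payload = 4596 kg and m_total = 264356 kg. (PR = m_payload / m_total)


PR = 4596 / 264356 = 0.0174

0.0174


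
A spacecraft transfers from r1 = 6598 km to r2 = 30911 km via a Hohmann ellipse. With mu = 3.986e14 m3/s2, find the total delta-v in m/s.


V1 = sqrt(mu/r1) = 7772.53 m/s
dV1 = V1*(sqrt(2*r2/(r1+r2)) - 1) = 2205.99 m/s
V2 = sqrt(mu/r2) = 3590.97 m/s
dV2 = V2*(1 - sqrt(2*r1/(r1+r2))) = 1461.04 m/s
Total dV = 3667 m/s

3667 m/s


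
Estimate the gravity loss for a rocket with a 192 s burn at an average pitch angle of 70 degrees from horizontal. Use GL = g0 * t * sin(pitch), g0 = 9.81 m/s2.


GL = 9.81 * 192 * sin(70 deg) = 1770 m/s

1770 m/s


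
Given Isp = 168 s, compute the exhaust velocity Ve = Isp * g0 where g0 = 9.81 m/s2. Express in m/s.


Ve = Isp * g0 = 168 * 9.81 = 1648.1 m/s

1648.1 m/s


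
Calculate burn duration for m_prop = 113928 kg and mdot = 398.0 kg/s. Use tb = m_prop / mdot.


tb = 113928 / 398.0 = 286.3 s

286.3 s


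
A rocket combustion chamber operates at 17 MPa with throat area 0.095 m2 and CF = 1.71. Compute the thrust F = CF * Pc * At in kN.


F = 1.71 * 17e6 * 0.095 = 2.7616e+06 N = 2761.7 kN

2761.7 kN


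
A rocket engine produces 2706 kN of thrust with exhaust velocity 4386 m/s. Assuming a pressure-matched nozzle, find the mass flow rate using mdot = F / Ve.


mdot = F / Ve = 2706000 / 4386 = 617.0 kg/s

617.0 kg/s
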